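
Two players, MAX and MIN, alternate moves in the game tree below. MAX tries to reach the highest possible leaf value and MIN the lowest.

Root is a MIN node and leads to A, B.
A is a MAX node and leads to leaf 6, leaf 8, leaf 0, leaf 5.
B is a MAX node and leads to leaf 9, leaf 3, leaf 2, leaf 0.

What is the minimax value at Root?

8

A (MAX): max(6, 8, 0, 5) = 8
B (MAX): max(9, 3, 2, 0) = 9
Root (MIN): min(8, 9) = 8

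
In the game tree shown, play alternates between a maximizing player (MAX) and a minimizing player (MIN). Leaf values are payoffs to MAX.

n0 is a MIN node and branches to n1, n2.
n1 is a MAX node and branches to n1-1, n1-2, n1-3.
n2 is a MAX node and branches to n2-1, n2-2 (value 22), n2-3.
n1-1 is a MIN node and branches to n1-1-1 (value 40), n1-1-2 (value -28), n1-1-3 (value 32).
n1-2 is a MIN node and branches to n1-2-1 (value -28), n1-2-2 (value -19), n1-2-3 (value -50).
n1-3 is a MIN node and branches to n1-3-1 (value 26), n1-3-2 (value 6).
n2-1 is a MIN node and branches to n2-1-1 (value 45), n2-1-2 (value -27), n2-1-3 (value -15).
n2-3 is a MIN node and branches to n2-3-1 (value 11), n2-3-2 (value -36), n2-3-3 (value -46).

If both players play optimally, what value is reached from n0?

n1-1 (MIN): min(40, -28, 32) = -28
n1-2 (MIN): min(-28, -19, -50) = -50
n1-3 (MIN): min(26, 6) = 6
n1 (MAX): max(-28, -50, 6) = 6
n2-1 (MIN): min(45, -27, -15) = -27
n2-3 (MIN): min(11, -36, -46) = -46
n2 (MAX): max(-27, 22, -46) = 22
n0 (MIN): min(6, 22) = 6

6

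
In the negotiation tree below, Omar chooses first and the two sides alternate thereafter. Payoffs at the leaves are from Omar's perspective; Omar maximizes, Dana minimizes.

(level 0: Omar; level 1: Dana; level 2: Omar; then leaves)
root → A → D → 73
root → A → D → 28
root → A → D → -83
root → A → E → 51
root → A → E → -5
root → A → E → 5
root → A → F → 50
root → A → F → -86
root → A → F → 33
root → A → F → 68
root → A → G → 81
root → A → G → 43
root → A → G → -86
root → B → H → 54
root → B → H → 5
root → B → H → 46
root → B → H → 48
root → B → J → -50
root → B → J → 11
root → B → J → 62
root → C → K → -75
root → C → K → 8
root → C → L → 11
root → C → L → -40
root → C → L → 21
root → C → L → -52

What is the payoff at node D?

D (Omar): max(73, 28, -83) = 73

73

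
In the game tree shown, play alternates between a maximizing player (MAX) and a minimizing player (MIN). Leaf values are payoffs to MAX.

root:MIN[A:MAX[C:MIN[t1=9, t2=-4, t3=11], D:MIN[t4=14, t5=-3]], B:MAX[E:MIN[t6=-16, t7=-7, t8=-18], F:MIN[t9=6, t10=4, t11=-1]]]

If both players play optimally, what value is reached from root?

-3

C (MIN): min(9, -4, 11) = -4
D (MIN): min(14, -3) = -3
A (MAX): max(-4, -3) = -3
E (MIN): min(-16, -7, -18) = -18
F (MIN): min(6, 4, -1) = -1
B (MAX): max(-18, -1) = -1
root (MIN): min(-3, -1) = -3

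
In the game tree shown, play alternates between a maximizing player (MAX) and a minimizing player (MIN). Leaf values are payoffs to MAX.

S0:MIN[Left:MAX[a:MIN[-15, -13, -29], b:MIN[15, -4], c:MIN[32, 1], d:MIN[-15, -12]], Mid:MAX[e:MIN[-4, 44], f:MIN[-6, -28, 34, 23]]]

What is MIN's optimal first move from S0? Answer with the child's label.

a (MIN): min(-15, -13, -29) = -29
b (MIN): min(15, -4) = -4
c (MIN): min(32, 1) = 1
d (MIN): min(-15, -12) = -15
Left (MAX): max(-29, -4, 1, -15) = 1
e (MIN): min(-4, 44) = -4
f (MIN): min(-6, -28, 34, 23) = -28
Mid (MAX): max(-4, -28) = -4
S0 (MIN): min(1, -4) = -4
MIN at S0 wants the lowest of {Left=1, Mid=-4}, so chooses Mid.

Mid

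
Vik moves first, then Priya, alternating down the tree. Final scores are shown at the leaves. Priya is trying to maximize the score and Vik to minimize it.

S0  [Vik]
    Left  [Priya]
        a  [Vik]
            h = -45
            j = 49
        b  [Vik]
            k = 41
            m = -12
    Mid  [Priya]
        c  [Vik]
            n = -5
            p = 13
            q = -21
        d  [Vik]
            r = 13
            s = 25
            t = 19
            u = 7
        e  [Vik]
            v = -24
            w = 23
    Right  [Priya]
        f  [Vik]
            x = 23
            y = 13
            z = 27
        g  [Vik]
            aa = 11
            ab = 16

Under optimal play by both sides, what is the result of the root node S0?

-12

a (Vik): min(-45, 49) = -45
b (Vik): min(41, -12) = -12
Left (Priya): max(-45, -12) = -12
c (Vik): min(-5, 13, -21) = -21
d (Vik): min(13, 25, 19, 7) = 7
e (Vik): min(-24, 23) = -24
Mid (Priya): max(-21, 7, -24) = 7
f (Vik): min(23, 13, 27) = 13
g (Vik): min(11, 16) = 11
Right (Priya): max(13, 11) = 13
S0 (Vik): min(-12, 7, 13) = -12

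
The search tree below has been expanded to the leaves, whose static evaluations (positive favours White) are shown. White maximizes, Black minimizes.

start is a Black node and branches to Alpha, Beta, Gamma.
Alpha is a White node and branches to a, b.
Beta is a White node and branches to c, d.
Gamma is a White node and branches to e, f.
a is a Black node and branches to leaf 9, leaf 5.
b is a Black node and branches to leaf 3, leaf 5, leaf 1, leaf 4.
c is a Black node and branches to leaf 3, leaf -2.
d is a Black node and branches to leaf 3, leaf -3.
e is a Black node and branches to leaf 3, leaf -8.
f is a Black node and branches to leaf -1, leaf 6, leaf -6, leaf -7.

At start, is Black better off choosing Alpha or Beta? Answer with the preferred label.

Beta

a (Black): min(9, 5) = 5
b (Black): min(3, 5, 1, 4) = 1
Alpha (White): max(5, 1) = 5
c (Black): min(3, -2) = -2
d (Black): min(3, -3) = -3
Beta (White): max(-2, -3) = -2
Black prefers the lower value; Alpha=5, Beta=-2. Beta is better since -2 < 5.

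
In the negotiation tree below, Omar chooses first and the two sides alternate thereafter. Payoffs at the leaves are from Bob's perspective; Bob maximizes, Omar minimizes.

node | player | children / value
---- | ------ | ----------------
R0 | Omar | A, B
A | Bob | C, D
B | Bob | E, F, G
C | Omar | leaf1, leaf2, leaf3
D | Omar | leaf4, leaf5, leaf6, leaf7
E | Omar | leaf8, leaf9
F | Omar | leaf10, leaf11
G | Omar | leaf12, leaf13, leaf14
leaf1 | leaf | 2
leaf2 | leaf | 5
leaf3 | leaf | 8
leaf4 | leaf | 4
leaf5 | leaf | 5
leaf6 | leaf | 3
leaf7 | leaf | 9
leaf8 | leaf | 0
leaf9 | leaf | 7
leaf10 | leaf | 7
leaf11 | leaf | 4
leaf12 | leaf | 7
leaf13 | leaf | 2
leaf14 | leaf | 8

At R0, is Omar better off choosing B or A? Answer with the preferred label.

E (Omar): min(0, 7) = 0
F (Omar): min(7, 4) = 4
G (Omar): min(7, 2, 8) = 2
B (Bob): max(0, 4, 2) = 4
C (Omar): min(2, 5, 8) = 2
D (Omar): min(4, 5, 3, 9) = 3
A (Bob): max(2, 3) = 3
Omar prefers the lower value; B=4, A=3. A is better since 3 < 4.

A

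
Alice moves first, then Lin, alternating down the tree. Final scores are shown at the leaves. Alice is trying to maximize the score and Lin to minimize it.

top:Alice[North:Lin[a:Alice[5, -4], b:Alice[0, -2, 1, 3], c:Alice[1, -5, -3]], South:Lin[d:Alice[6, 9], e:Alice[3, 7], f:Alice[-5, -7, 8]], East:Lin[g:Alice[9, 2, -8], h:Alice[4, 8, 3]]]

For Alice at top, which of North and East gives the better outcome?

East

a (Alice): max(5, -4) = 5
b (Alice): max(0, -2, 1, 3) = 3
c (Alice): max(1, -5, -3) = 1
North (Lin): min(5, 3, 1) = 1
g (Alice): max(9, 2, -8) = 9
h (Alice): max(4, 8, 3) = 8
East (Lin): min(9, 8) = 8
Alice prefers the higher value; North=1, East=8. East is better since 8 > 1.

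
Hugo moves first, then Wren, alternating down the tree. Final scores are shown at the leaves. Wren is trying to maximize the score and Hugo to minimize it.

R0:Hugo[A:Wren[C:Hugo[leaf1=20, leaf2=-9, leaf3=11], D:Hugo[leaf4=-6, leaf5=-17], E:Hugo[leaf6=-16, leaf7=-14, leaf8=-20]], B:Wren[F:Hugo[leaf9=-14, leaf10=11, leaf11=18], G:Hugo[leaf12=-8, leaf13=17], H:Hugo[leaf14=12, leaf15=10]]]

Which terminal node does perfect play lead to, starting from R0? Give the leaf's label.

leaf2

C (Hugo): min(20, -9, 11) = -9
D (Hugo): min(-6, -17) = -17
E (Hugo): min(-16, -14, -20) = -20
A (Wren): max(-9, -17, -20) = -9
F (Hugo): min(-14, 11, 18) = -14
G (Hugo): min(-8, 17) = -8
H (Hugo): min(12, 10) = 10
B (Wren): max(-14, -8, 10) = 10
R0 (Hugo): min(-9, 10) = -9
At R0, Hugo picks A (lowest: -9).
At A, Wren picks C (highest: -9).
At C, Hugo picks leaf2 (lowest: -9).
Terminal value -9.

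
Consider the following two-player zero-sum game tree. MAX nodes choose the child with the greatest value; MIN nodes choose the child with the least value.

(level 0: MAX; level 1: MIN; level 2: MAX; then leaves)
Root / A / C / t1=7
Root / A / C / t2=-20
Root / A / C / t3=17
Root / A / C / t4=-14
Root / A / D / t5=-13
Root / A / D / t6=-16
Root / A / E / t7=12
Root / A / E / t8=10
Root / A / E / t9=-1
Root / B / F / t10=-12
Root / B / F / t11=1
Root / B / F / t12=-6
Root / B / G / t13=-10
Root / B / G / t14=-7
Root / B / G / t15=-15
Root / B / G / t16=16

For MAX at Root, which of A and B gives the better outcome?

B

C (MAX): max(7, -20, 17, -14) = 17
D (MAX): max(-13, -16) = -13
E (MAX): max(12, 10, -1) = 12
A (MIN): min(17, -13, 12) = -13
F (MAX): max(-12, 1, -6) = 1
G (MAX): max(-10, -7, -15, 16) = 16
B (MIN): min(1, 16) = 1
MAX prefers the higher value; A=-13, B=1. B is better since 1 > -13.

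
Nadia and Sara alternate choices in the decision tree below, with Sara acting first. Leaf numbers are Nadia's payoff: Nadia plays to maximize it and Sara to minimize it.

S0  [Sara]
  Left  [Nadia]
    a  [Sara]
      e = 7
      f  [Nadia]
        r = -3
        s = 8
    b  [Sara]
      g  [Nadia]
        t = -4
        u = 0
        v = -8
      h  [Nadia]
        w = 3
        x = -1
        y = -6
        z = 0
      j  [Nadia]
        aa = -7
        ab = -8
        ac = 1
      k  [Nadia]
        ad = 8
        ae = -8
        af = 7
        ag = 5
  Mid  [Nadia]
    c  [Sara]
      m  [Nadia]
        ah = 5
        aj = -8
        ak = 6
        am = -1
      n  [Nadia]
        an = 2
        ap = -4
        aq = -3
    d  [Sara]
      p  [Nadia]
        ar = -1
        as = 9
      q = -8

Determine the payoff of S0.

f (Nadia): max(-3, 8) = 8
a (Sara): min(7, 8) = 7
g (Nadia): max(-4, 0, -8) = 0
h (Nadia): max(3, -1, -6, 0) = 3
j (Nadia): max(-7, -8, 1) = 1
k (Nadia): max(8, -8, 7, 5) = 8
b (Sara): min(0, 3, 1, 8) = 0
Left (Nadia): max(7, 0) = 7
m (Nadia): max(5, -8, 6, -1) = 6
n (Nadia): max(2, -4, -3) = 2
c (Sara): min(6, 2) = 2
p (Nadia): max(-1, 9) = 9
d (Sara): min(9, -8) = -8
Mid (Nadia): max(2, -8) = 2
S0 (Sara): min(7, 2) = 2

2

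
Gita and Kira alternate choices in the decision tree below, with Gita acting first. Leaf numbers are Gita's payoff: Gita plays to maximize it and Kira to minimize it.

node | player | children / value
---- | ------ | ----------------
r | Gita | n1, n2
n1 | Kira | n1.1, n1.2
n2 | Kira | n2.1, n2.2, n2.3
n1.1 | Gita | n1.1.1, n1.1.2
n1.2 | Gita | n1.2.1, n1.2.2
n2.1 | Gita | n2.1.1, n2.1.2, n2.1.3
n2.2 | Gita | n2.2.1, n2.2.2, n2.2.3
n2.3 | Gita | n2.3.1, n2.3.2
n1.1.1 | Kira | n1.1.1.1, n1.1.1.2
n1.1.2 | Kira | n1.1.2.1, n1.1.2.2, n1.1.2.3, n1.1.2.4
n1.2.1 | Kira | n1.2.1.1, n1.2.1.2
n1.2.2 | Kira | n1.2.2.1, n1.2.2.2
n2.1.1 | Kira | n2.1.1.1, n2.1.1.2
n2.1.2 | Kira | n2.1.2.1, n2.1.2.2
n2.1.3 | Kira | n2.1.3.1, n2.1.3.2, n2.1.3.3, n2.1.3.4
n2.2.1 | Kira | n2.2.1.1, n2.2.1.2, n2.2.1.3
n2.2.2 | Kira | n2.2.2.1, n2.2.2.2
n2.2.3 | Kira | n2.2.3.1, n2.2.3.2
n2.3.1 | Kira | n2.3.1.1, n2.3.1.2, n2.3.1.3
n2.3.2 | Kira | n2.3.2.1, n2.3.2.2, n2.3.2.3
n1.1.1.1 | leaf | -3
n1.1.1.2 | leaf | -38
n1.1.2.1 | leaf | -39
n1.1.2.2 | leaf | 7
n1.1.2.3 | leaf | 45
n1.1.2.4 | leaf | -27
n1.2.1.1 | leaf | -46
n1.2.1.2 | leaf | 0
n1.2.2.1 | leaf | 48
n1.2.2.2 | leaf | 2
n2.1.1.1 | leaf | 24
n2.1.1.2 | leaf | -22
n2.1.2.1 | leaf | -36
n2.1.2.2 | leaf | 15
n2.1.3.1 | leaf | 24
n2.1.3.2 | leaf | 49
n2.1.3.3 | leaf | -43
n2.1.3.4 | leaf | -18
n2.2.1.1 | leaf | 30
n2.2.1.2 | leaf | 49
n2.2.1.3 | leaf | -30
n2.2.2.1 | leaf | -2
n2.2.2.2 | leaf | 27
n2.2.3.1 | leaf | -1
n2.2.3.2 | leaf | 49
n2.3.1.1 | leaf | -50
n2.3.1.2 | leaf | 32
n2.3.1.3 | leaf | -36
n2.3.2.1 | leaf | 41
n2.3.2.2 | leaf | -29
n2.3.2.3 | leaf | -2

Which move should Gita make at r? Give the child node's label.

n1.1.1 (Kira): min(-3, -38) = -38
n1.1.2 (Kira): min(-39, 7, 45, -27) = -39
n1.1 (Gita): max(-38, -39) = -38
n1.2.1 (Kira): min(-46, 0) = -46
n1.2.2 (Kira): min(48, 2) = 2
n1.2 (Gita): max(-46, 2) = 2
n1 (Kira): min(-38, 2) = -38
n2.1.1 (Kira): min(24, -22) = -22
n2.1.2 (Kira): min(-36, 15) = -36
n2.1.3 (Kira): min(24, 49, -43, -18) = -43
n2.1 (Gita): max(-22, -36, -43) = -22
n2.2.1 (Kira): min(30, 49, -30) = -30
n2.2.2 (Kira): min(-2, 27) = -2
n2.2.3 (Kira): min(-1, 49) = -1
n2.2 (Gita): max(-30, -2, -1) = -1
n2.3.1 (Kira): min(-50, 32, -36) = -50
n2.3.2 (Kira): min(41, -29, -2) = -29
n2.3 (Gita): max(-50, -29) = -29
n2 (Kira): min(-22, -1, -29) = -29
r (Gita): max(-38, -29) = -29
Gita at r wants the highest of {n1=-38, n2=-29}, so chooses n2.

n2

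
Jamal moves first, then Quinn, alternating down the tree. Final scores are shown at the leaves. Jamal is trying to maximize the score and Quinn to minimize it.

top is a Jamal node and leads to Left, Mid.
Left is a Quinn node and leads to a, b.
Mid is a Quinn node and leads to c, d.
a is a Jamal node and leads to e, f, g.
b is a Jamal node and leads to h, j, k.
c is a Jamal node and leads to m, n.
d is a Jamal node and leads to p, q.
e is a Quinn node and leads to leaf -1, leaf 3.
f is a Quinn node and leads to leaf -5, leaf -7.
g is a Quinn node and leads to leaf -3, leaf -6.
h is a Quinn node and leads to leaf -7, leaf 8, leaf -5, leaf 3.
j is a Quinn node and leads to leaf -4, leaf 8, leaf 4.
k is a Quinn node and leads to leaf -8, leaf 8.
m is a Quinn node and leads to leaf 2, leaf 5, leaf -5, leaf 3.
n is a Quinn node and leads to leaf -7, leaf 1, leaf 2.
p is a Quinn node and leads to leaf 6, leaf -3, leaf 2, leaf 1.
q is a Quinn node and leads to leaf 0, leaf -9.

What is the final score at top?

e (Quinn): min(-1, 3) = -1
f (Quinn): min(-5, -7) = -7
g (Quinn): min(-3, -6) = -6
a (Jamal): max(-1, -7, -6) = -1
h (Quinn): min(-7, 8, -5, 3) = -7
j (Quinn): min(-4, 8, 4) = -4
k (Quinn): min(-8, 8) = -8
b (Jamal): max(-7, -4, -8) = -4
Left (Quinn): min(-1, -4) = -4
m (Quinn): min(2, 5, -5, 3) = -5
n (Quinn): min(-7, 1, 2) = -7
c (Jamal): max(-5, -7) = -5
p (Quinn): min(6, -3, 2, 1) = -3
q (Quinn): min(0, -9) = -9
d (Jamal): max(-3, -9) = -3
Mid (Quinn): min(-5, -3) = -5
top (Jamal): max(-4, -5) = -4

-4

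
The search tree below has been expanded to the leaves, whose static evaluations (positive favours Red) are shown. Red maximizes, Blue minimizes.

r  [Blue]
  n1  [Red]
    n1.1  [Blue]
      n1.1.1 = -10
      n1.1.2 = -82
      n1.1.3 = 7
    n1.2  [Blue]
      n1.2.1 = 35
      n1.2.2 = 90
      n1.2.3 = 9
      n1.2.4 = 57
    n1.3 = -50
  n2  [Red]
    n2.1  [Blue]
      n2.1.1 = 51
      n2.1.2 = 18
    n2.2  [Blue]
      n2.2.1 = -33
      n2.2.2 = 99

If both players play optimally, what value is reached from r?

n1.1 (Blue): min(-10, -82, 7) = -82
n1.2 (Blue): min(35, 90, 9, 57) = 9
n1 (Red): max(-82, 9, -50) = 9
n2.1 (Blue): min(51, 18) = 18
n2.2 (Blue): min(-33, 99) = -33
n2 (Red): max(18, -33) = 18
r (Blue): min(9, 18) = 9

9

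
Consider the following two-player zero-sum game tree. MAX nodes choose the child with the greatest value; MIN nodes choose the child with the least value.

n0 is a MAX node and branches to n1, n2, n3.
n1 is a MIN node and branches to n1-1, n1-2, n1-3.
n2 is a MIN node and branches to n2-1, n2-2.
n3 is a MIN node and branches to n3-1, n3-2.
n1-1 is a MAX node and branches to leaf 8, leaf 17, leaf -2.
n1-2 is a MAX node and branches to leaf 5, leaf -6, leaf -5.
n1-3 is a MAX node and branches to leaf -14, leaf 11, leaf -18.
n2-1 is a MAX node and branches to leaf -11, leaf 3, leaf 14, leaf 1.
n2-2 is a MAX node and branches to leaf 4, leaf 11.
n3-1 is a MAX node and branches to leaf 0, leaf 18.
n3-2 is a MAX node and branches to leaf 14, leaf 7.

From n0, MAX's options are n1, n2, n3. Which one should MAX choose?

n3

n1-1 (MAX): max(8, 17, -2) = 17
n1-2 (MAX): max(5, -6, -5) = 5
n1-3 (MAX): max(-14, 11, -18) = 11
n1 (MIN): min(17, 5, 11) = 5
n2-1 (MAX): max(-11, 3, 14, 1) = 14
n2-2 (MAX): max(4, 11) = 11
n2 (MIN): min(14, 11) = 11
n3-1 (MAX): max(0, 18) = 18
n3-2 (MAX): max(14, 7) = 14
n3 (MIN): min(18, 14) = 14
n0 (MAX): max(5, 11, 14) = 14
MAX at n0 wants the highest of {n1=5, n2=11, n3=14}, so chooses n3.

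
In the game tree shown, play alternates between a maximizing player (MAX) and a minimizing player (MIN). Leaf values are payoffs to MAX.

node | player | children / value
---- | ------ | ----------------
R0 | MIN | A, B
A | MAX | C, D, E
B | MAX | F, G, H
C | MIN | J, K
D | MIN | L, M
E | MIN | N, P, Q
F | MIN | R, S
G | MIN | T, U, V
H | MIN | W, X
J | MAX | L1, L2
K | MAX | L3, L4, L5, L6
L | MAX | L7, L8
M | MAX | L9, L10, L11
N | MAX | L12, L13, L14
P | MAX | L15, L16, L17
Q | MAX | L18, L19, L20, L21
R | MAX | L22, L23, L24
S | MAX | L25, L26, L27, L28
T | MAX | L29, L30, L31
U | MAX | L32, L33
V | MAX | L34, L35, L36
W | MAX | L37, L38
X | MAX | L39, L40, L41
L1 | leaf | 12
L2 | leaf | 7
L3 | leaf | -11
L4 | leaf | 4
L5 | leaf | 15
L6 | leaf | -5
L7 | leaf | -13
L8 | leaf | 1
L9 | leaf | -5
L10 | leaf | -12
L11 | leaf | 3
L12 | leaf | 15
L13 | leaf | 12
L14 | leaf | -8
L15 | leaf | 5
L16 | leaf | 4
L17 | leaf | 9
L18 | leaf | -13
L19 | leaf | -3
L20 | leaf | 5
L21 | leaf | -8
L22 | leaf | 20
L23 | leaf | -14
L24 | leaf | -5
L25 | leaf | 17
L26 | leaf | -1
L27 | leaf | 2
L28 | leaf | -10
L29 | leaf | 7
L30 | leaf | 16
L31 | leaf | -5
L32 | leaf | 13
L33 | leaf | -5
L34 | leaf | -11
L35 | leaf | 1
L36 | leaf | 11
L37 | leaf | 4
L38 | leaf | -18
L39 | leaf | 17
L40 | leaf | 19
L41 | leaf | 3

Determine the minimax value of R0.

12

J (MAX): max(12, 7) = 12
K (MAX): max(-11, 4, 15, -5) = 15
C (MIN): min(12, 15) = 12
L (MAX): max(-13, 1) = 1
M (MAX): max(-5, -12, 3) = 3
D (MIN): min(1, 3) = 1
N (MAX): max(15, 12, -8) = 15
P (MAX): max(5, 4, 9) = 9
Q (MAX): max(-13, -3, 5, -8) = 5
E (MIN): min(15, 9, 5) = 5
A (MAX): max(12, 1, 5) = 12
R (MAX): max(20, -14, -5) = 20
S (MAX): max(17, -1, 2, -10) = 17
F (MIN): min(20, 17) = 17
T (MAX): max(7, 16, -5) = 16
U (MAX): max(13, -5) = 13
V (MAX): max(-11, 1, 11) = 11
G (MIN): min(16, 13, 11) = 11
W (MAX): max(4, -18) = 4
X (MAX): max(17, 19, 3) = 19
H (MIN): min(4, 19) = 4
B (MAX): max(17, 11, 4) = 17
R0 (MIN): min(12, 17) = 12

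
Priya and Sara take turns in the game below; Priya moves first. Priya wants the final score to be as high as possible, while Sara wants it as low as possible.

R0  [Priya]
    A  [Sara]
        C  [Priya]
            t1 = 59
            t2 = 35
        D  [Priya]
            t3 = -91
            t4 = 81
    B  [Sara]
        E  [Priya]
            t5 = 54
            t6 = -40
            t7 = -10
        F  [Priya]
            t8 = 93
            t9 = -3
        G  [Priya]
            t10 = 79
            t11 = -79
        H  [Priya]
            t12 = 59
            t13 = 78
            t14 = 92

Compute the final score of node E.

E (Priya): max(54, -40, -10) = 54

54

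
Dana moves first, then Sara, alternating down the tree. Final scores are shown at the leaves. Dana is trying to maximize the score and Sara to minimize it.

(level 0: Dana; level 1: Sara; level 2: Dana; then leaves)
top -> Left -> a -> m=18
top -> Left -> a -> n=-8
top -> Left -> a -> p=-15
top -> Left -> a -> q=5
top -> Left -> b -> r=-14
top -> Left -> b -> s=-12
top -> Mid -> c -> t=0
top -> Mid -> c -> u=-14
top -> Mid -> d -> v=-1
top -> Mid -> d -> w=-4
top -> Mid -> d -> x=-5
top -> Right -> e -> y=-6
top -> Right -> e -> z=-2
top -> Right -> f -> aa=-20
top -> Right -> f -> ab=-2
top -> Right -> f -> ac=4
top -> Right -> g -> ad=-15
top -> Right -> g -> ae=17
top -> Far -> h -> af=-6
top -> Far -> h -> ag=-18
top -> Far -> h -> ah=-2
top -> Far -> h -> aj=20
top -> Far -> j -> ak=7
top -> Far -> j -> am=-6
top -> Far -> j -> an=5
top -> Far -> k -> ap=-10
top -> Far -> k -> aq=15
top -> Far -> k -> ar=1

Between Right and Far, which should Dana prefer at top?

Far

e (Dana): max(-6, -2) = -2
f (Dana): max(-20, -2, 4) = 4
g (Dana): max(-15, 17) = 17
Right (Sara): min(-2, 4, 17) = -2
h (Dana): max(-6, -18, -2, 20) = 20
j (Dana): max(7, -6, 5) = 7
k (Dana): max(-10, 15, 1) = 15
Far (Sara): min(20, 7, 15) = 7
Dana prefers the higher value; Right=-2, Far=7. Far is better since 7 > -2.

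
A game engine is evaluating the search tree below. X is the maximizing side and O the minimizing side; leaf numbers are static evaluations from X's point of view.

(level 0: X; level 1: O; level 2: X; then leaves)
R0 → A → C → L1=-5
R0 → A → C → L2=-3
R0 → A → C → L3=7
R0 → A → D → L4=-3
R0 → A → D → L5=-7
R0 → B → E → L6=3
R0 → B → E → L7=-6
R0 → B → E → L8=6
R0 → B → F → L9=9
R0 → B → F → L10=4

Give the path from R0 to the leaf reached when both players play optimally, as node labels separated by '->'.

C (X): max(-5, -3, 7) = 7
D (X): max(-3, -7) = -3
A (O): min(7, -3) = -3
E (X): max(3, -6, 6) = 6
F (X): max(9, 4) = 9
B (O): min(6, 9) = 6
R0 (X): max(-3, 6) = 6
At R0, X picks B (highest: 6).
At B, O picks E (lowest: 6).
At E, X picks L8 (highest: 6).
Terminal value 6.

R0 -> B -> E -> L8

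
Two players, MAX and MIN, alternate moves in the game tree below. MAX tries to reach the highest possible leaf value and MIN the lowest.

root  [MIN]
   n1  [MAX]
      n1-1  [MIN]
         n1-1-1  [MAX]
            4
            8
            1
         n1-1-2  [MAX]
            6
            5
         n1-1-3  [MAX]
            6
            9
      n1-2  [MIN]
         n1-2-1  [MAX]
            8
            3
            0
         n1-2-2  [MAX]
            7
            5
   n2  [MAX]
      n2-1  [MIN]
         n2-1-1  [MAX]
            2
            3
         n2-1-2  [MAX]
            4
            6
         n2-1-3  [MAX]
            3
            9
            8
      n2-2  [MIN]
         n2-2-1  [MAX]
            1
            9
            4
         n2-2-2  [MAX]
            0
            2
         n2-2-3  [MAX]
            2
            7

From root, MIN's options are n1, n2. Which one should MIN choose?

n2

n1-1-1 (MAX): max(4, 8, 1) = 8
n1-1-2 (MAX): max(6, 5) = 6
n1-1-3 (MAX): max(6, 9) = 9
n1-1 (MIN): min(8, 6, 9) = 6
n1-2-1 (MAX): max(8, 3, 0) = 8
n1-2-2 (MAX): max(7, 5) = 7
n1-2 (MIN): min(8, 7) = 7
n1 (MAX): max(6, 7) = 7
n2-1-1 (MAX): max(2, 3) = 3
n2-1-2 (MAX): max(4, 6) = 6
n2-1-3 (MAX): max(3, 9, 8) = 9
n2-1 (MIN): min(3, 6, 9) = 3
n2-2-1 (MAX): max(1, 9, 4) = 9
n2-2-2 (MAX): max(0, 2) = 2
n2-2-3 (MAX): max(2, 7) = 7
n2-2 (MIN): min(9, 2, 7) = 2
n2 (MAX): max(3, 2) = 3
root (MIN): min(7, 3) = 3
MIN at root wants the lowest of {n1=7, n2=3}, so chooses n2.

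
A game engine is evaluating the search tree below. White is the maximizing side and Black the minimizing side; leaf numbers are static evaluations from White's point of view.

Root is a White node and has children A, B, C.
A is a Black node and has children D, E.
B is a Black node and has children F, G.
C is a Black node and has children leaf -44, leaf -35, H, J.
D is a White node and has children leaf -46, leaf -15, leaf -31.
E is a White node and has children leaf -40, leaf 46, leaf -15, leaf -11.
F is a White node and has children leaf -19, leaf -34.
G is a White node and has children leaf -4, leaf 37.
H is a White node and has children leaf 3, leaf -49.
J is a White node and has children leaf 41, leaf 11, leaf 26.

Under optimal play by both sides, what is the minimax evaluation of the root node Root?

D (White): max(-46, -15, -31) = -15
E (White): max(-40, 46, -15, -11) = 46
A (Black): min(-15, 46) = -15
F (White): max(-19, -34) = -19
G (White): max(-4, 37) = 37
B (Black): min(-19, 37) = -19
H (White): max(3, -49) = 3
J (White): max(41, 11, 26) = 41
C (Black): min(-44, -35, 3, 41) = -44
Root (White): max(-15, -19, -44) = -15

-15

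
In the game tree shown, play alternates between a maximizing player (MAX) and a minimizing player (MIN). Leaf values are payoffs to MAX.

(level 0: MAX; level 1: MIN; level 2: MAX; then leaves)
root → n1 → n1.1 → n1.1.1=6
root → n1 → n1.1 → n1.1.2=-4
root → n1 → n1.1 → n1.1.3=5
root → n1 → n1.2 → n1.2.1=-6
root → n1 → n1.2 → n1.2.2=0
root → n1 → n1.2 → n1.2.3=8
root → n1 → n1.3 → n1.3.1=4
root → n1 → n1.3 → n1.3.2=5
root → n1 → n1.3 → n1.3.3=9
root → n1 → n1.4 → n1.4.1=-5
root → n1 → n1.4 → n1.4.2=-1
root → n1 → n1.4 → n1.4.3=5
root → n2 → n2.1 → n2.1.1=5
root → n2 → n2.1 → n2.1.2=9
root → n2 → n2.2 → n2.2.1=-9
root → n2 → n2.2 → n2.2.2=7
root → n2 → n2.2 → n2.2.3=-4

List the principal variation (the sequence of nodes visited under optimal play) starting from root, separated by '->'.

root -> n2 -> n2.2 -> n2.2.2

n1.1 (MAX): max(6, -4, 5) = 6
n1.2 (MAX): max(-6, 0, 8) = 8
n1.3 (MAX): max(4, 5, 9) = 9
n1.4 (MAX): max(-5, -1, 5) = 5
n1 (MIN): min(6, 8, 9, 5) = 5
n2.1 (MAX): max(5, 9) = 9
n2.2 (MAX): max(-9, 7, -4) = 7
n2 (MIN): min(9, 7) = 7
root (MAX): max(5, 7) = 7
At root, MAX picks n2 (highest: 7).
At n2, MIN picks n2.2 (lowest: 7).
At n2.2, MAX picks n2.2.2 (highest: 7).
Terminal value 7.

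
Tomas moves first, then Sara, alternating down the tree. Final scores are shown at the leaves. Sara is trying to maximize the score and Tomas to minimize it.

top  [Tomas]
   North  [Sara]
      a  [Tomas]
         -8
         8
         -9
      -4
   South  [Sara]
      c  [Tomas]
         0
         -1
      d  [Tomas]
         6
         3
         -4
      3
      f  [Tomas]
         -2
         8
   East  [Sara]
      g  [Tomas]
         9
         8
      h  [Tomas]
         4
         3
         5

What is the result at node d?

-4

d (Tomas): min(6, 3, -4) = -4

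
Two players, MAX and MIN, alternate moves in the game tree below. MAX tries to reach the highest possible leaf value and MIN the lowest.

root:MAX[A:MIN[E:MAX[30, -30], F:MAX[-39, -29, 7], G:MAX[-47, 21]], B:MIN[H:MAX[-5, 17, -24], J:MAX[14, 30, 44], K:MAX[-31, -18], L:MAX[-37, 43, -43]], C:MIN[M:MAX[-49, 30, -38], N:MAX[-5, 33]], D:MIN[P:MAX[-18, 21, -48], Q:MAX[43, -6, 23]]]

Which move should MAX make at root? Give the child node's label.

C

E (MAX): max(30, -30) = 30
F (MAX): max(-39, -29, 7) = 7
G (MAX): max(-47, 21) = 21
A (MIN): min(30, 7, 21) = 7
H (MAX): max(-5, 17, -24) = 17
J (MAX): max(14, 30, 44) = 44
K (MAX): max(-31, -18) = -18
L (MAX): max(-37, 43, -43) = 43
B (MIN): min(17, 44, -18, 43) = -18
M (MAX): max(-49, 30, -38) = 30
N (MAX): max(-5, 33) = 33
C (MIN): min(30, 33) = 30
P (MAX): max(-18, 21, -48) = 21
Q (MAX): max(43, -6, 23) = 43
D (MIN): min(21, 43) = 21
root (MAX): max(7, -18, 30, 21) = 30
MAX at root wants the highest of {A=7, B=-18, C=30, D=21}, so chooses C.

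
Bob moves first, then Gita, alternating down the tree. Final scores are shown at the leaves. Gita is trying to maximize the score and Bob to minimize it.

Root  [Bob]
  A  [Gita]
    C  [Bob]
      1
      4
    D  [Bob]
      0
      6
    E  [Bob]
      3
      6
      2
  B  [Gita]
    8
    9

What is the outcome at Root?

C (Bob): min(1, 4) = 1
D (Bob): min(0, 6) = 0
E (Bob): min(3, 6, 2) = 2
A (Gita): max(1, 0, 2) = 2
B (Gita): max(8, 9) = 9
Root (Bob): min(2, 9) = 2

2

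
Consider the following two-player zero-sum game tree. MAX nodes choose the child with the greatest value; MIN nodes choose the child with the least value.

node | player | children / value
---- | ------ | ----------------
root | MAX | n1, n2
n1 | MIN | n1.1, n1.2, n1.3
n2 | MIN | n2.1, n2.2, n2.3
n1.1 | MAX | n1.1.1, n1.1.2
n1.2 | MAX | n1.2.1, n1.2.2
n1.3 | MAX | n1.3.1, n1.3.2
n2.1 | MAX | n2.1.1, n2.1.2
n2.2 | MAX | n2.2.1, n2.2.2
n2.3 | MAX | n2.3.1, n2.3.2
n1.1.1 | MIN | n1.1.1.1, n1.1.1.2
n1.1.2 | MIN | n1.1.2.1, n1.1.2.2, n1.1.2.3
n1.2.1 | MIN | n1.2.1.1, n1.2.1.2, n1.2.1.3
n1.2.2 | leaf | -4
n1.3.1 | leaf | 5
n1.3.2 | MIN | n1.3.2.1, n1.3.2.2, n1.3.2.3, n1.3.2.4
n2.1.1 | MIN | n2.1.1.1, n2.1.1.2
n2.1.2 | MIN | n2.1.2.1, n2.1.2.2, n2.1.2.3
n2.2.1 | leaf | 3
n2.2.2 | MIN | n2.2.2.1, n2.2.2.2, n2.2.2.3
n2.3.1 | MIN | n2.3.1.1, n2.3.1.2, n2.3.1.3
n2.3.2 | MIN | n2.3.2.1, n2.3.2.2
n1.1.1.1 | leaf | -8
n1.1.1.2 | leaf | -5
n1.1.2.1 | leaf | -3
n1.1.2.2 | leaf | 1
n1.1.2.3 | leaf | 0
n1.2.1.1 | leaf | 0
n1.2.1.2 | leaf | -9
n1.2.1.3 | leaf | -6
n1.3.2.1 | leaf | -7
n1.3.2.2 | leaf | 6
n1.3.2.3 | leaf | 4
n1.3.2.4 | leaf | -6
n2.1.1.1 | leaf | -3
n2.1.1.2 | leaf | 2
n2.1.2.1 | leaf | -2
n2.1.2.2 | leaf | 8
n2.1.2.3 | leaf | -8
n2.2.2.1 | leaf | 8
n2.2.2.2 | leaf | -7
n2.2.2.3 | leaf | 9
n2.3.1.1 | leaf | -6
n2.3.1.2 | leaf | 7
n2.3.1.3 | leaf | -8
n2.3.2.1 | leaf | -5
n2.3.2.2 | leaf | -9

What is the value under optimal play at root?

n1.1.1 (MIN): min(-8, -5) = -8
n1.1.2 (MIN): min(-3, 1, 0) = -3
n1.1 (MAX): max(-8, -3) = -3
n1.2.1 (MIN): min(0, -9, -6) = -9
n1.2 (MAX): max(-9, -4) = -4
n1.3.2 (MIN): min(-7, 6, 4, -6) = -7
n1.3 (MAX): max(5, -7) = 5
n1 (MIN): min(-3, -4, 5) = -4
n2.1.1 (MIN): min(-3, 2) = -3
n2.1.2 (MIN): min(-2, 8, -8) = -8
n2.1 (MAX): max(-3, -8) = -3
n2.2.2 (MIN): min(8, -7, 9) = -7
n2.2 (MAX): max(3, -7) = 3
n2.3.1 (MIN): min(-6, 7, -8) = -8
n2.3.2 (MIN): min(-5, -9) = -9
n2.3 (MAX): max(-8, -9) = -8
n2 (MIN): min(-3, 3, -8) = -8
root (MAX): max(-4, -8) = -4

-4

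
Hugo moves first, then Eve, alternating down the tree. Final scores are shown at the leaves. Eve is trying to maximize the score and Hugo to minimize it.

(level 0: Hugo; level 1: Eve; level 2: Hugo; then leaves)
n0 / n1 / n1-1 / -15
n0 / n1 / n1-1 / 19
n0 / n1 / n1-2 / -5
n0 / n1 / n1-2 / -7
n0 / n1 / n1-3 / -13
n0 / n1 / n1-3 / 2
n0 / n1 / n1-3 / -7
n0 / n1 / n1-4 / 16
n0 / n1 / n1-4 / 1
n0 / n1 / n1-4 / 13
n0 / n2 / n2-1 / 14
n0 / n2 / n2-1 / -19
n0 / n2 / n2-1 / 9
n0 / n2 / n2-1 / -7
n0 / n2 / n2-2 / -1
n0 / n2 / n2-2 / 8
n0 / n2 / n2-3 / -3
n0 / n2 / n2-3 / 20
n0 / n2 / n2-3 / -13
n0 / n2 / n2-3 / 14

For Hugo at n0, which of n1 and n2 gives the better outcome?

n2

n1-1 (Hugo): min(-15, 19) = -15
n1-2 (Hugo): min(-5, -7) = -7
n1-3 (Hugo): min(-13, 2, -7) = -13
n1-4 (Hugo): min(16, 1, 13) = 1
n1 (Eve): max(-15, -7, -13, 1) = 1
n2-1 (Hugo): min(14, -19, 9, -7) = -19
n2-2 (Hugo): min(-1, 8) = -1
n2-3 (Hugo): min(-3, 20, -13, 14) = -13
n2 (Eve): max(-19, -1, -13) = -1
Hugo prefers the lower value; n1=1, n2=-1. n2 is better since -1 < 1.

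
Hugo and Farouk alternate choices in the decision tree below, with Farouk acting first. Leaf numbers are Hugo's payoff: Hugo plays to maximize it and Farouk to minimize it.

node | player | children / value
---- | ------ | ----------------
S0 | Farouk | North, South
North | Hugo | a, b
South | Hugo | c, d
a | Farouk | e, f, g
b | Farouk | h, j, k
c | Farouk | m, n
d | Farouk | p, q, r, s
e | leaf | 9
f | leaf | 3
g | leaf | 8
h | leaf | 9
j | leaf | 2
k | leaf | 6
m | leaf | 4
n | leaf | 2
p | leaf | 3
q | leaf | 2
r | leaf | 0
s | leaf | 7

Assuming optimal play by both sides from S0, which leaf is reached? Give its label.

n

a (Farouk): min(9, 3, 8) = 3
b (Farouk): min(9, 2, 6) = 2
North (Hugo): max(3, 2) = 3
c (Farouk): min(4, 2) = 2
d (Farouk): min(3, 2, 0, 7) = 0
South (Hugo): max(2, 0) = 2
S0 (Farouk): min(3, 2) = 2
At S0, Farouk picks South (lowest: 2).
At South, Hugo picks c (highest: 2).
At c, Farouk picks n (lowest: 2).
Terminal value 2.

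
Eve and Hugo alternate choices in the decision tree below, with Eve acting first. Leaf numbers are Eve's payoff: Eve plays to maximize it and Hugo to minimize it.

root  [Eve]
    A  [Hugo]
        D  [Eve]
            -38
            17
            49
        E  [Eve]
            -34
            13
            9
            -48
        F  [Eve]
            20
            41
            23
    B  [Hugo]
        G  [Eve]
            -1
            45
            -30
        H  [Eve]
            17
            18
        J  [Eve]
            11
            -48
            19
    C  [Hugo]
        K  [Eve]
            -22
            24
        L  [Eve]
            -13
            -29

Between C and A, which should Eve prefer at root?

K (Eve): max(-22, 24) = 24
L (Eve): max(-13, -29) = -13
C (Hugo): min(24, -13) = -13
D (Eve): max(-38, 17, 49) = 49
E (Eve): max(-34, 13, 9, -48) = 13
F (Eve): max(20, 41, 23) = 41
A (Hugo): min(49, 13, 41) = 13
Eve prefers the higher value; C=-13, A=13. A is better since 13 > -13.

A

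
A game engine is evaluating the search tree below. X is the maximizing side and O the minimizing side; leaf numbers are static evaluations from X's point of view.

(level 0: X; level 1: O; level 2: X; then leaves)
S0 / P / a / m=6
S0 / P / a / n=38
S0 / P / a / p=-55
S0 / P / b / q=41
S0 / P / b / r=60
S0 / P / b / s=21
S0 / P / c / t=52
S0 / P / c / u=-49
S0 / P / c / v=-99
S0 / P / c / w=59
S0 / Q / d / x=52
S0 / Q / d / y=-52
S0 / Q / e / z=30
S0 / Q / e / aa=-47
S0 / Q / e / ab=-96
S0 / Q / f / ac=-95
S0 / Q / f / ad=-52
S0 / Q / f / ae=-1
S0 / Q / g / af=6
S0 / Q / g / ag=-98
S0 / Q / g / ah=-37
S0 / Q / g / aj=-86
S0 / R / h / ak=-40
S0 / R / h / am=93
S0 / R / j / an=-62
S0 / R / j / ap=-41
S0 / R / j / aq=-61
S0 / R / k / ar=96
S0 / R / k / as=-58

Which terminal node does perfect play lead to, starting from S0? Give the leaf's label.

n

a (X): max(6, 38, -55) = 38
b (X): max(41, 60, 21) = 60
c (X): max(52, -49, -99, 59) = 59
P (O): min(38, 60, 59) = 38
d (X): max(52, -52) = 52
e (X): max(30, -47, -96) = 30
f (X): max(-95, -52, -1) = -1
g (X): max(6, -98, -37, -86) = 6
Q (O): min(52, 30, -1, 6) = -1
h (X): max(-40, 93) = 93
j (X): max(-62, -41, -61) = -41
k (X): max(96, -58) = 96
R (O): min(93, -41, 96) = -41
S0 (X): max(38, -1, -41) = 38
At S0, X picks P (highest: 38).
At P, O picks a (lowest: 38).
At a, X picks n (highest: 38).
Terminal value 38.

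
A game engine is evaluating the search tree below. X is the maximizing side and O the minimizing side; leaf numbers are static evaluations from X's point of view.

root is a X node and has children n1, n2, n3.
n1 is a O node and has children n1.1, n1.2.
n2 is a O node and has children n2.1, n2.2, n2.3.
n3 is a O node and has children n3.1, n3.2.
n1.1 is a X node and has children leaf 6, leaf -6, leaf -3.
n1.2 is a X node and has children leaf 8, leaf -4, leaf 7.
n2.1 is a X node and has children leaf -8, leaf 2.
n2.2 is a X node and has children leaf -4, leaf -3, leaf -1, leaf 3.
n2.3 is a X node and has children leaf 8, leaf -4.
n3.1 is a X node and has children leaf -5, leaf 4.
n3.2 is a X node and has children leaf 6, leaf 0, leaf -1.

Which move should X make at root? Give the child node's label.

n1

n1.1 (X): max(6, -6, -3) = 6
n1.2 (X): max(8, -4, 7) = 8
n1 (O): min(6, 8) = 6
n2.1 (X): max(-8, 2) = 2
n2.2 (X): max(-4, -3, -1, 3) = 3
n2.3 (X): max(8, -4) = 8
n2 (O): min(2, 3, 8) = 2
n3.1 (X): max(-5, 4) = 4
n3.2 (X): max(6, 0, -1) = 6
n3 (O): min(4, 6) = 4
root (X): max(6, 2, 4) = 6
X at root wants the highest of {n1=6, n2=2, n3=4}, so chooses n1.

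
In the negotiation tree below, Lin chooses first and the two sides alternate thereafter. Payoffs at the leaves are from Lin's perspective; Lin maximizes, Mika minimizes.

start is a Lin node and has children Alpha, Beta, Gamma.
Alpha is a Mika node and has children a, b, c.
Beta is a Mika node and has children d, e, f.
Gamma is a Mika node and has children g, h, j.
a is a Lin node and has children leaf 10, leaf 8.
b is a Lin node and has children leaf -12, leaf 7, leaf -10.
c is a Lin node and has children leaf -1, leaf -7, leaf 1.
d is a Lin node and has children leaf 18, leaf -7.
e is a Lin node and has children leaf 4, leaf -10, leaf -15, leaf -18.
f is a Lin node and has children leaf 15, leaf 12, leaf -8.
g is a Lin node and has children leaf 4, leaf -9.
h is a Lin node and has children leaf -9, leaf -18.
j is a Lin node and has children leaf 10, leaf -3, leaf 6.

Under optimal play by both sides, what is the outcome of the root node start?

4

a (Lin): max(10, 8) = 10
b (Lin): max(-12, 7, -10) = 7
c (Lin): max(-1, -7, 1) = 1
Alpha (Mika): min(10, 7, 1) = 1
d (Lin): max(18, -7) = 18
e (Lin): max(4, -10, -15, -18) = 4
f (Lin): max(15, 12, -8) = 15
Beta (Mika): min(18, 4, 15) = 4
g (Lin): max(4, -9) = 4
h (Lin): max(-9, -18) = -9
j (Lin): max(10, -3, 6) = 10
Gamma (Mika): min(4, -9, 10) = -9
start (Lin): max(1, 4, -9) = 4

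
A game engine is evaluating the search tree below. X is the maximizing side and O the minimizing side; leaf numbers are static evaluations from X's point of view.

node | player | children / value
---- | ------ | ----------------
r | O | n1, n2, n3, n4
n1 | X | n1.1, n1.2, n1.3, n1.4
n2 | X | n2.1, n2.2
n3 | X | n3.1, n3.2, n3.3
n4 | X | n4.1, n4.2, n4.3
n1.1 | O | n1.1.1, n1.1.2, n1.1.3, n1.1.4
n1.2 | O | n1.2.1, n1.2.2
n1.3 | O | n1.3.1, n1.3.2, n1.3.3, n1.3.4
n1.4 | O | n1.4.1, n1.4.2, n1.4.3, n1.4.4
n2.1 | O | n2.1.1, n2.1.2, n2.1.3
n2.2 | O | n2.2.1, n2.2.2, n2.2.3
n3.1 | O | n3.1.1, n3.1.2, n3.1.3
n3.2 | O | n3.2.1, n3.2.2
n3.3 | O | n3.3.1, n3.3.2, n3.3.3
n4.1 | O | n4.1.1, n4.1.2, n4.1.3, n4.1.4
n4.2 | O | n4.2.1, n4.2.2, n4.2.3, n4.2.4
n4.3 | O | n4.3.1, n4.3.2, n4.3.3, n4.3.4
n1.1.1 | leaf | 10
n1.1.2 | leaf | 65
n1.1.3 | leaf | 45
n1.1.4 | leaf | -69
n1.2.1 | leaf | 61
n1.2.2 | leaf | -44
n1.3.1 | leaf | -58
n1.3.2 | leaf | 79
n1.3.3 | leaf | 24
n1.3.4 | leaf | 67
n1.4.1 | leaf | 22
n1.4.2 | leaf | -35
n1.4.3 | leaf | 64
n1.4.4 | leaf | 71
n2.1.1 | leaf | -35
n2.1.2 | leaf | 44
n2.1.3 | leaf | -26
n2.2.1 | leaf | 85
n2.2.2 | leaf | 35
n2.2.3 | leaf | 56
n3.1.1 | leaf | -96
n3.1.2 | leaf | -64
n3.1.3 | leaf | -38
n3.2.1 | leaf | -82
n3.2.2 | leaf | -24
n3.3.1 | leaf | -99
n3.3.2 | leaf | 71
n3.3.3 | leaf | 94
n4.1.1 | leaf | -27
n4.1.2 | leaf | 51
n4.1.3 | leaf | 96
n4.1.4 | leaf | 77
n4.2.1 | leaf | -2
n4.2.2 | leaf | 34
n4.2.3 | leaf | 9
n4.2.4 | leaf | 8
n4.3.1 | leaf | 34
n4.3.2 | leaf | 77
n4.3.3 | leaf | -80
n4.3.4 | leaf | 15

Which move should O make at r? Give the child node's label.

n1.1 (O): min(10, 65, 45, -69) = -69
n1.2 (O): min(61, -44) = -44
n1.3 (O): min(-58, 79, 24, 67) = -58
n1.4 (O): min(22, -35, 64, 71) = -35
n1 (X): max(-69, -44, -58, -35) = -35
n2.1 (O): min(-35, 44, -26) = -35
n2.2 (O): min(85, 35, 56) = 35
n2 (X): max(-35, 35) = 35
n3.1 (O): min(-96, -64, -38) = -96
n3.2 (O): min(-82, -24) = -82
n3.3 (O): min(-99, 71, 94) = -99
n3 (X): max(-96, -82, -99) = -82
n4.1 (O): min(-27, 51, 96, 77) = -27
n4.2 (O): min(-2, 34, 9, 8) = -2
n4.3 (O): min(34, 77, -80, 15) = -80
n4 (X): max(-27, -2, -80) = -2
r (O): min(-35, 35, -82, -2) = -82
O at r wants the lowest of {n1=-35, n2=35, n3=-82, n4=-2}, so chooses n3.

n3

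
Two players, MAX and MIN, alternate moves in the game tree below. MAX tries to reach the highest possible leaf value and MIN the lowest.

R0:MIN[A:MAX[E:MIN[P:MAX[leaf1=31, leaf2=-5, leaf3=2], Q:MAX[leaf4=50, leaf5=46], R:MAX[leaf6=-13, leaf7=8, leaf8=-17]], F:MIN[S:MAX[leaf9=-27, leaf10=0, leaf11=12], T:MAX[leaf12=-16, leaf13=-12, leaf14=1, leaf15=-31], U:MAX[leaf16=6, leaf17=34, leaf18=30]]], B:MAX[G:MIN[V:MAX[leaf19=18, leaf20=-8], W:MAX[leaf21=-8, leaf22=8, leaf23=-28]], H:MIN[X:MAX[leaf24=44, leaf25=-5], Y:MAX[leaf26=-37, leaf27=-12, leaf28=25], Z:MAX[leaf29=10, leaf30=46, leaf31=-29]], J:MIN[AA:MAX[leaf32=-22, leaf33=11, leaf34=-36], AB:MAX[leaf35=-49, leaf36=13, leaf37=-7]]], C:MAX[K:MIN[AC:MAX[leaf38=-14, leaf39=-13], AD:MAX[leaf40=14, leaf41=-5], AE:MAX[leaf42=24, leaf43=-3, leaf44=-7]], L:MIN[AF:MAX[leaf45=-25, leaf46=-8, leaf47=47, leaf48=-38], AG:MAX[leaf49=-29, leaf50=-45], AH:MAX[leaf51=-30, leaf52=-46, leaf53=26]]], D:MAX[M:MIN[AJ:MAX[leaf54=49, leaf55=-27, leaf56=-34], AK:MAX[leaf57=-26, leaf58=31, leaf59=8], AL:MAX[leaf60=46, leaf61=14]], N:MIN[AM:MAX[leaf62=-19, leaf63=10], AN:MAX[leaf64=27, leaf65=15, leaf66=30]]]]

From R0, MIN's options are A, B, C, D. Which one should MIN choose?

P (MAX): max(31, -5, 2) = 31
Q (MAX): max(50, 46) = 50
R (MAX): max(-13, 8, -17) = 8
E (MIN): min(31, 50, 8) = 8
S (MAX): max(-27, 0, 12) = 12
T (MAX): max(-16, -12, 1, -31) = 1
U (MAX): max(6, 34, 30) = 34
F (MIN): min(12, 1, 34) = 1
A (MAX): max(8, 1) = 8
V (MAX): max(18, -8) = 18
W (MAX): max(-8, 8, -28) = 8
G (MIN): min(18, 8) = 8
X (MAX): max(44, -5) = 44
Y (MAX): max(-37, -12, 25) = 25
Z (MAX): max(10, 46, -29) = 46
H (MIN): min(44, 25, 46) = 25
AA (MAX): max(-22, 11, -36) = 11
AB (MAX): max(-49, 13, -7) = 13
J (MIN): min(11, 13) = 11
B (MAX): max(8, 25, 11) = 25
AC (MAX): max(-14, -13) = -13
AD (MAX): max(14, -5) = 14
AE (MAX): max(24, -3, -7) = 24
K (MIN): min(-13, 14, 24) = -13
AF (MAX): max(-25, -8, 47, -38) = 47
AG (MAX): max(-29, -45) = -29
AH (MAX): max(-30, -46, 26) = 26
L (MIN): min(47, -29, 26) = -29
C (MAX): max(-13, -29) = -13
AJ (MAX): max(49, -27, -34) = 49
AK (MAX): max(-26, 31, 8) = 31
AL (MAX): max(46, 14) = 46
M (MIN): min(49, 31, 46) = 31
AM (MAX): max(-19, 10) = 10
AN (MAX): max(27, 15, 30) = 30
N (MIN): min(10, 30) = 10
D (MAX): max(31, 10) = 31
R0 (MIN): min(8, 25, -13, 31) = -13
MIN at R0 wants the lowest of {A=8, B=25, C=-13, D=31}, so chooses C.

C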